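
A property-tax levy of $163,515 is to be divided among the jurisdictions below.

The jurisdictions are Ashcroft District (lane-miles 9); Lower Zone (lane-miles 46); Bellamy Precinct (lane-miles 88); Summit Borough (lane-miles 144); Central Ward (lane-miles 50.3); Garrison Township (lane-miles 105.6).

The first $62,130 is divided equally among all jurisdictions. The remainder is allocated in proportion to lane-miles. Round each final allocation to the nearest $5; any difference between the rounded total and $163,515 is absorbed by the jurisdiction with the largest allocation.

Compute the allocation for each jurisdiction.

Equal tier: $62,130 ÷ 6 = $10,355 apiece.
Remainder $101,385 by lane-miles (total 442.9): Ashcroft District 2,060.21 → $2,060; Lower Zone 10,529.94 → $10,530; Bellamy Precinct 20,144.23 → $20,145; Summit Borough 32,963.29 → $32,965; Central Ward 11,514.26 → $11,515; Garrison Township 24,173.08 → $24,175.
Rounding difference −$5 on remainder applied to Summit Borough.
Totals: Ashcroft District $10,355 + $2,060 = $12,415; Lower Zone $10,355 + $10,530 = $20,885; Bellamy Precinct $10,355 + $20,145 = $30,500; Summit Borough $10,355 + $32,960 = $43,315; Central Ward $10,355 + $11,515 = $21,870; Garrison Township $10,355 + $24,175 = $34,530.

Ashcroft District: $12,415 | Lower Zone: $20,885 | Bellamy Precinct: $30,500 | Summit Borough: $43,315 | Central Ward: $21,870 | Garrison Township: $34,530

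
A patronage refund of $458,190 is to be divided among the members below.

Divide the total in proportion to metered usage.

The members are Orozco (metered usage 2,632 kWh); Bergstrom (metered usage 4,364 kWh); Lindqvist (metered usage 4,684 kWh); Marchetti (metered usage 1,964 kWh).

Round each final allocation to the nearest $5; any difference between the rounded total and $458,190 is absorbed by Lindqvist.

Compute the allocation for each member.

Orozco: $88,385 | Bergstrom: $146,550 | Lindqvist: $157,300 | Marchetti: $65,955

Combined metered usage = 13,644.
Raw shares: Orozco 2,632/13,644 × $458,190 = 88,387.28; Bergstrom 4,364/13,644 × $458,190 = 146,550.95; Lindqvist 4,684/13,644 × $458,190 = 157,297.12; Marchetti 1,964/13,644 × $458,190 = 65,954.64.
Rounded to nearest $5: Orozco $88,385; Bergstrom $146,550; Lindqvist $157,295; Marchetti $65,955. Sum = $458,185.
Difference $458,190 − $458,185 = +$5 applied to Lindqvist: Lindqvist becomes $157,300.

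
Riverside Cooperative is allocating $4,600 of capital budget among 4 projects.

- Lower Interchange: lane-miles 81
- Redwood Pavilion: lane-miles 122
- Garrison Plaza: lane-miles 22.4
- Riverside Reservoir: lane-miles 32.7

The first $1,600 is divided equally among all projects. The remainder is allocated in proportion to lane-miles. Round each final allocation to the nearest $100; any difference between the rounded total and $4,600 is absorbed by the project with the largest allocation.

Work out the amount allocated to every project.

Lower Interchange: $1,300 · Redwood Pavilion: $1,800 · Garrison Plaza: $700 · Riverside Reservoir: $800

Equal tier: $1,600 ÷ 4 = $400 apiece.
Remainder $3,000 by lane-miles (total 258.1): Lower Interchange 941.50 → $900; Redwood Pavilion 1,418.06 → $1,400; Garrison Plaza 260.36 → $300; Riverside Reservoir 380.09 → $400.
Totals: Lower Interchange $400 + $900 = $1,300; Redwood Pavilion $400 + $1,400 = $1,800; Garrison Plaza $400 + $300 = $700; Riverside Reservoir $400 + $400 = $800.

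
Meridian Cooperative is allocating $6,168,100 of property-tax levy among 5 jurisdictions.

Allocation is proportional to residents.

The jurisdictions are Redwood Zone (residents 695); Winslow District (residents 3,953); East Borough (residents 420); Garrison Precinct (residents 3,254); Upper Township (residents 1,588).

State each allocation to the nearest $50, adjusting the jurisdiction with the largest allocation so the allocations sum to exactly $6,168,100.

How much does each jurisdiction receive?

Redwood Zone: $432,600 · Winslow District: $2,460,350 · East Borough: $261,400 · Garrison Precinct: $2,025,350 · Upper Township: $988,400

Sum of residents: 9,910.
Raw shares: Redwood Zone 695/9,910 × $6,168,100 = 432,576.14; Winslow District 3,953/9,910 × $6,168,100 = 2,460,393.47; East Borough 420/9,910 × $6,168,100 = 261,412.92; Garrison Precinct 3,254/9,910 × $6,168,100 = 2,025,327.69; Upper Township 1,588/9,910 × $6,168,100 = 988,389.79.
At nearest $50: Redwood Zone $432,600; Winslow District $2,460,400; East Borough $261,400; Garrison Precinct $2,025,350; Upper Township $988,400. Sum = $6,168,150.
Difference $6,168,100 − $6,168,150 = −$50 applied to largest allocation (Winslow District): Winslow District becomes $2,460,350.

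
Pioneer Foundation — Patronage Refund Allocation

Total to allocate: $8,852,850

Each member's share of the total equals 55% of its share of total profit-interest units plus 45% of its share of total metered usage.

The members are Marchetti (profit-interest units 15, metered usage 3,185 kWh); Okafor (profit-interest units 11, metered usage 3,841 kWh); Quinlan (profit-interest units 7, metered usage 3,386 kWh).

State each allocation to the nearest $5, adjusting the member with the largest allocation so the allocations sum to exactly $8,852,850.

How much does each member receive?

Totals — profit-interest units 33, metered usage 10,412.
Combined weights (55% profit-interest units + 45% metered usage): Marchetti 0.3877; Okafor 0.3493; Quinlan 0.2630.
Raw shares: Marchetti 3,431,839.78; Okafor 3,092,644.91; Quinlan 2,328,365.30.
At nearest $5: Marchetti $3,431,840; Okafor $3,092,645; Quinlan $2,328,365. Sum = $8,852,850.
Sum already equals the total — no adjustment.

Marchetti: $3,431,840; Okafor: $3,092,645; Quinlan: $2,328,365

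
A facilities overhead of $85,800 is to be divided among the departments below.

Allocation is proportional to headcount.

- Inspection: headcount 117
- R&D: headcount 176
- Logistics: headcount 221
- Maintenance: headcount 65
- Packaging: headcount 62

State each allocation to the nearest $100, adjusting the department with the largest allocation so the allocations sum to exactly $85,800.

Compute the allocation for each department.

Inspection: $15,700 | R&D: $23,600 | Logistics: $29,500 | Maintenance: $8,700 | Packaging: $8,300

Combined headcount = 641.
Pro-rata amounts: Inspection 117/641 × $85,800 = 15,660.84; R&D 176/641 × $85,800 = 23,558.19; Logistics 221/641 × $85,800 = 29,581.59; Maintenance 65/641 × $85,800 = 8,700.47; Packaging 62/641 × $85,800 = 8,298.91.
After rounding ($100): Inspection $15,700; R&D $23,600; Logistics $29,600; Maintenance $8,700; Packaging $8,300. Sum = $85,900.
Difference $85,800 − $85,900 = −$100 applied to largest allocation (Logistics): Logistics becomes $29,500.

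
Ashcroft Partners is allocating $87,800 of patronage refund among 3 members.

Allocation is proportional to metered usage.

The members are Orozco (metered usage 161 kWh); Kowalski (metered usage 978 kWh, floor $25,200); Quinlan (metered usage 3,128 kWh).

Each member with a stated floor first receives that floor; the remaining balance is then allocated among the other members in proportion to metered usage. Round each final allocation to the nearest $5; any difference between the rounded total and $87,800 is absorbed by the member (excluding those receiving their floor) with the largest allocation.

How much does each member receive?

Minimums first: Kowalski $25,200. Balance $62,600.
Balance split over remaining metered usage 3,289: Orozco 3,064.34 → $3,065; Quinlan 59,535.66 → $59,535.

Orozco: $3,065 · Kowalski: $25,200 · Quinlan: $59,535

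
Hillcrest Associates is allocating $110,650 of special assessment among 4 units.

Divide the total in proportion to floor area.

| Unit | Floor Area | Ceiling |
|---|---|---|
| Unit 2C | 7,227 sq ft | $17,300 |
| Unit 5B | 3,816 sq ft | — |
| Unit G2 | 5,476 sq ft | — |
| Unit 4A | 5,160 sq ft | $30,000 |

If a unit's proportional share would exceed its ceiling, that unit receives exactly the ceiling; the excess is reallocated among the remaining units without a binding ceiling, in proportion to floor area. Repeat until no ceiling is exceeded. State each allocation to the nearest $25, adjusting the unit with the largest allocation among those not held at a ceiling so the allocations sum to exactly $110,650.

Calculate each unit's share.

Total floor area = 21,679.
Unconstrained shares: Unit 2C 36,886.74; Unit 5B 19,476.93; Unit G2 27,949.60; Unit 4A 26,336.73.
Capped: Unit 2C ($17,300); remaining pool $93,350 reallocated over remaining floor area 14,452.
Capped: Unit 4A ($30,000); remaining pool $63,350 reallocated over remaining floor area 9,292.
Shares after redistribution: Unit 5B 26,016.32 → $26,025; Unit G2 37,333.68 → $37,325.

Unit 2C: $17,300 · Unit 5B: $26,025 · Unit G2: $37,325 · Unit 4A: $30,000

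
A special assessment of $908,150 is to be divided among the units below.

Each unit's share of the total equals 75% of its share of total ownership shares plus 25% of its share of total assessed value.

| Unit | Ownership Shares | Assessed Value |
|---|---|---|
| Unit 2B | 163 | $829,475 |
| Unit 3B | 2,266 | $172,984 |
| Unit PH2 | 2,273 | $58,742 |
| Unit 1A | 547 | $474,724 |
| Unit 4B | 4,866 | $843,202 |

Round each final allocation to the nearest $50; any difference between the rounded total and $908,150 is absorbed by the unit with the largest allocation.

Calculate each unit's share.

Ownership shares total 10,115; assessed value total 2,379,127.
Blended shares (75% ownership shares + 25% assessed value): Unit 2B 0.0992; Unit 3B 0.1862; Unit PH2 0.1747; Unit 1A 0.0904; Unit 4B 0.4494.
Proportional shares: Unit 2B 90,131.81; Unit 3B 169,093.04; Unit PH2 158,662.40; Unit 1A 82,135.67; Unit 4B 408,127.09.
At nearest $50: Unit 2B $90,150; Unit 3B $169,100; Unit PH2 $158,650; Unit 1A $82,150; Unit 4B $408,150. Sum = $908,200.
Difference $908,150 − $908,200 = −$50 applied to largest allocation (Unit 4B): Unit 4B becomes $408,100.

Unit 2B: $90,150 | Unit 3B: $169,100 | Unit PH2: $158,650 | Unit 1A: $82,150 | Unit 4B: $408,100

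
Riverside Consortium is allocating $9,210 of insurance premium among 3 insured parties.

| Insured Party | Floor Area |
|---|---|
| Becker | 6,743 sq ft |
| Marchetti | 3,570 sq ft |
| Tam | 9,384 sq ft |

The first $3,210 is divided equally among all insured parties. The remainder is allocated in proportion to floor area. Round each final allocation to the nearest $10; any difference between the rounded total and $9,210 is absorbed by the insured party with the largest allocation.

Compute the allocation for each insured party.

Becker: $3,120 | Marchetti: $2,160 | Tam: $3,930

First tranche $3,210 split equally: $1,070 each.
Remainder $6,000 by floor area (total 19,697): Becker 2,054.02 → $2,050; Marchetti 1,087.48 → $1,090; Tam 2,858.51 → $2,860.
Totals: Becker $1,070 + $2,050 = $3,120; Marchetti $1,070 + $1,090 = $2,160; Tam $1,070 + $2,860 = $3,930.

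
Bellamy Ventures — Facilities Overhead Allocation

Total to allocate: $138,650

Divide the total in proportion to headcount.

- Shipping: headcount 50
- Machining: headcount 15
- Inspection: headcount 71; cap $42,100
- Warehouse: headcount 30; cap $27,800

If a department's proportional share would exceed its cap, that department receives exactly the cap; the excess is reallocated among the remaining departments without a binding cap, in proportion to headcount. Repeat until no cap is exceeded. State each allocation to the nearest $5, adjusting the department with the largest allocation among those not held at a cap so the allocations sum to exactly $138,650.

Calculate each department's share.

Shipping: $52,885; Machining: $15,865; Inspection: $42,100; Warehouse: $27,800

Headcount total: 166.
Proportional shares (ignoring caps): Shipping 41,762.05; Machining 12,528.61; Inspection 59,302.11; Warehouse 25,057.23.
Cap binds for Inspection ($42,100); residual $96,550 reallocated over remaining headcount 95.
Cap binds for Warehouse ($27,800); residual $68,750 reallocated over remaining headcount 65.
Redistributed shares: Shipping 52,884.62 → $52,885; Machining 15,865.38 → $15,865.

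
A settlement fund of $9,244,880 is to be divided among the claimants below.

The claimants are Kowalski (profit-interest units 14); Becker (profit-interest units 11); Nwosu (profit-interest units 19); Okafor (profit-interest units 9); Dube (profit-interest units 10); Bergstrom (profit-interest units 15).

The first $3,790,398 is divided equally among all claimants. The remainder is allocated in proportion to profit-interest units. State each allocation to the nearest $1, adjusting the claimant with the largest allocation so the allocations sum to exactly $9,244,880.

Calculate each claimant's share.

$3,790,398 shared equally gives $631,733 per claimant.
Remainder $5,454,482 by profit-interest units (total 78): Kowalski 979,009.59 → $979,010; Becker 769,221.82 → $769,222; Nwosu 1,328,655.87 → $1,328,656; Okafor 629,363.31 → $629,363; Dube 699,292.56 → $699,293; Bergstrom 1,048,938.85 → $1,048,939.
Rounding difference −$1 on remainder applied to Nwosu.
Totals: Kowalski $631,733 + $979,010 = $1,610,743; Becker $631,733 + $769,222 = $1,400,955; Nwosu $631,733 + $1,328,655 = $1,960,388; Okafor $631,733 + $629,363 = $1,261,096; Dube $631,733 + $699,293 = $1,331,026; Bergstrom $631,733 + $1,048,939 = $1,680,672.

Kowalski: $1,610,743 | Becker: $1,400,955 | Nwosu: $1,960,388 | Okafor: $1,261,096 | Dube: $1,331,026 | Bergstrom: $1,680,672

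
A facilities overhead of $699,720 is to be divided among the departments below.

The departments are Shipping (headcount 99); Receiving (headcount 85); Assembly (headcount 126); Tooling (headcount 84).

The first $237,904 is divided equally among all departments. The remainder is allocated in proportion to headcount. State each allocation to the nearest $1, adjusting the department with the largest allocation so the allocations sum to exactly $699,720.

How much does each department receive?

First tranche $237,904 split equally: $59,476 each.
Remainder $461,816 by headcount (total 394): Shipping 116,040.06 → $116,040; Receiving 99,630.36 → $99,630; Assembly 147,687.35 → $147,687; Tooling 98,458.23 → $98,458.
Rounding difference +$1 on remainder applied to Assembly.
Totals: Shipping $59,476 + $116,040 = $175,516; Receiving $59,476 + $99,630 = $159,106; Assembly $59,476 + $147,688 = $207,164; Tooling $59,476 + $98,458 = $157,934.

Shipping: $175,516; Receiving: $159,106; Assembly: $207,164; Tooling: $157,934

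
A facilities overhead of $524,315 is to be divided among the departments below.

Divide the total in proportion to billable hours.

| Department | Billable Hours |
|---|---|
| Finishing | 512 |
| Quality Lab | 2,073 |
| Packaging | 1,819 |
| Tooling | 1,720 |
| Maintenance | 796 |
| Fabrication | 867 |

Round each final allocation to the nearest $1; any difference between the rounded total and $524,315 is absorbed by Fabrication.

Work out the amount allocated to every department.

Billable hours total: 7,787.
Raw shares: Finishing 512/7,787 × $524,315 = 34,474.03; Quality Lab 2,073/7,787 × $524,315 = 139,579.43; Packaging 1,819/7,787 × $524,315 = 122,477.08; Tooling 1,720/7,787 × $524,315 = 115,811.20; Maintenance 796/7,787 × $524,315 = 53,596.35; Fabrication 867/7,787 × $524,315 = 58,376.92.
At nearest $1: Finishing $34,474; Quality Lab $139,579; Packaging $122,477; Tooling $115,811; Maintenance $53,596; Fabrication $58,377. Sum = $524,314.
Difference $524,315 − $524,314 = +$1 applied to Fabrication: Fabrication becomes $58,378.

Finishing: $34,474 · Quality Lab: $139,579 · Packaging: $122,477 · Tooling: $115,811 · Maintenance: $53,596 · Fabrication: $58,378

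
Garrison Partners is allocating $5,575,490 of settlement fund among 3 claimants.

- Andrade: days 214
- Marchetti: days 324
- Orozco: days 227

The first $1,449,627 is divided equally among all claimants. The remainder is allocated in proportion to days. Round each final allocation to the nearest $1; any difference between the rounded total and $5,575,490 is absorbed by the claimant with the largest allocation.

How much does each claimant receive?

Andrade: $1,637,372 | Marchetti: $2,230,633 | Orozco: $1,707,485

$1,449,627 shared equally gives $483,209 per claimant.
Remainder $4,125,863 by days (total 765): Andrade 1,154,162.98 → $1,154,163; Marchetti 1,747,424.33 → $1,747,424; Orozco 1,224,275.69 → $1,224,276.
Totals: Andrade $483,209 + $1,154,163 = $1,637,372; Marchetti $483,209 + $1,747,424 = $2,230,633; Orozco $483,209 + $1,224,276 = $1,707,485.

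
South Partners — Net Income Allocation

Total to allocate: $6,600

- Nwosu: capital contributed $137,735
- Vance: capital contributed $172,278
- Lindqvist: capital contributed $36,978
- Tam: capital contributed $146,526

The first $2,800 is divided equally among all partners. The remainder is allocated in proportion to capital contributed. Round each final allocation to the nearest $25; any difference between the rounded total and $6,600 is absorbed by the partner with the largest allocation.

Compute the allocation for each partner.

First tranche $2,800 split equally: $700 each.
Remainder $3,800 by capital contributed (total 493,517): Nwosu 1,060.54 → $1,050; Vance 1,326.51 → $1,325; Lindqvist 284.72 → $275; Tam 1,128.23 → $1,125.
Rounding difference +$25 on remainder applied to Vance.
Totals: Nwosu $700 + $1,050 = $1,750; Vance $700 + $1,350 = $2,050; Lindqvist $700 + $275 = $975; Tam $700 + $1,125 = $1,825.

Nwosu: $1,750; Vance: $2,050; Lindqvist: $975; Tam: $1,825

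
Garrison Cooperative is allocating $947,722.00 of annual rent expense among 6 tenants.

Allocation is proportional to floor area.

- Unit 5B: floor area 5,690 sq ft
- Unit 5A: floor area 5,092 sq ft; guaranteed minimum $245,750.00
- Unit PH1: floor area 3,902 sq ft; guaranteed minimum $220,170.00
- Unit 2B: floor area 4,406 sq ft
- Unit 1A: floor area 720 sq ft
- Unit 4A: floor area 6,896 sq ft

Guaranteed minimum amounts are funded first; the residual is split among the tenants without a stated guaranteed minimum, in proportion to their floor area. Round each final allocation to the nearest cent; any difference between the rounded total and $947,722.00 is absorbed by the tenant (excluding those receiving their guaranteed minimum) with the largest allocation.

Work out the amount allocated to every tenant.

Guaranteed amounts: Unit 5A $245,750.00; Unit PH1 $220,170.00. Residual $481,802.00.
Residual split over remaining floor area 17,712: Unit 5B 154,779.4365 → $154,779.44; Unit 2B 119,852.0558 → $119,852.06; Unit 1A 19,585.4472 → $19,585.45; Unit 4A 187,585.0605 → $187,585.06.
Rounding difference −$0.01 applied to Unit 4A → $187,585.05.

Unit 5B: $154,779.44; Unit 5A: $245,750.00; Unit PH1: $220,170.00; Unit 2B: $119,852.06; Unit 1A: $19,585.45; Unit 4A: $187,585.05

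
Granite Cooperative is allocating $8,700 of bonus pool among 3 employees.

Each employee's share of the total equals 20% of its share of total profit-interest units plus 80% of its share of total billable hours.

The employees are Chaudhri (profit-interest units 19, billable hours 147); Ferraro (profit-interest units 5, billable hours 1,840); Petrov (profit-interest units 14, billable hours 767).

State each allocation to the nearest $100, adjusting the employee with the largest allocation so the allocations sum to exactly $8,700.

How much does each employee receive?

Profit-interest units total 38; billable hours total 2,754.
Combined weights (20% profit-interest units + 80% billable hours): Chaudhri 0.1427; Ferraro 0.5608; Petrov 0.2965.
Unrounded shares: Chaudhri 1,241.50; Ferraro 4,879.06; Petrov 2,579.44.
At nearest $100: Chaudhri $1,200; Ferraro $4,900; Petrov $2,600. Sum = $8,700.
No rounding difference to absorb.

Chaudhri: $1,200 | Ferraro: $4,900 | Petrov: $2,600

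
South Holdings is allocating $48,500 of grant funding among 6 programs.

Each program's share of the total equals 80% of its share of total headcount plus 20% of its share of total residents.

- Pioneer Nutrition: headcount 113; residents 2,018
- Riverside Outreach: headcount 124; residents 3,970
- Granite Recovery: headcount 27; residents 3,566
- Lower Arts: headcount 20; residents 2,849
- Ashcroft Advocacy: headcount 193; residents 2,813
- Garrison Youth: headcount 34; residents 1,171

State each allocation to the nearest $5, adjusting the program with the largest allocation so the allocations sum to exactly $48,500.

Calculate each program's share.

Pioneer Nutrition: $9,775 · Riverside Outreach: $11,765 · Granite Recovery: $4,160 · Lower Arts: $3,205 · Ashcroft Advocacy: $16,320 · Garrison Youth: $3,275

Headcount total 511; residents total 16,387.
Combined weights (80% headcount + 20% residents): Pioneer Nutrition 0.2015; Riverside Outreach 0.2426; Granite Recovery 0.0858; Lower Arts 0.0661; Ashcroft Advocacy 0.3365; Garrison Youth 0.0675.
Pro-rata amounts: Pioneer Nutrition 9,774.56; Riverside Outreach 11,765.24; Granite Recovery 4,160.93; Lower Arts 3,205.01; Ashcroft Advocacy 16,319.51; Garrison Youth 3,274.76.
After rounding ($5): Pioneer Nutrition $9,775; Riverside Outreach $11,765; Granite Recovery $4,160; Lower Arts $3,205; Ashcroft Advocacy $16,320; Garrison Youth $3,275. Sum = $48,500.
Sum already equals the total — no adjustment.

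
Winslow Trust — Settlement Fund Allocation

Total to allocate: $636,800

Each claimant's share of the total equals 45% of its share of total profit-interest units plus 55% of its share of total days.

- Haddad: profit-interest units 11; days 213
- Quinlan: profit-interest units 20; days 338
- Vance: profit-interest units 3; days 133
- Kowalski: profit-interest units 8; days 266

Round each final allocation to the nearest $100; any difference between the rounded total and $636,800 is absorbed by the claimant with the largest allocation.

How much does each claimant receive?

Haddad: $153,600 | Quinlan: $261,000 | Vance: $69,500 | Kowalski: $152,700

Totals — profit-interest units 42, days 950.
Combined weights (45% profit-interest units + 55% days): Haddad 0.2412; Quinlan 0.4100; Vance 0.1091; Kowalski 0.2397.
Unrounded shares: Haddad 153,578.92; Quinlan 261,068.85; Vance 69,502.17; Kowalski 152,650.06.
Rounded to nearest $100: Haddad $153,600; Quinlan $261,100; Vance $69,500; Kowalski $152,700. Sum = $636,900.
Difference $636,800 − $636,900 = −$100 applied to largest allocation (Quinlan): Quinlan becomes $261,000.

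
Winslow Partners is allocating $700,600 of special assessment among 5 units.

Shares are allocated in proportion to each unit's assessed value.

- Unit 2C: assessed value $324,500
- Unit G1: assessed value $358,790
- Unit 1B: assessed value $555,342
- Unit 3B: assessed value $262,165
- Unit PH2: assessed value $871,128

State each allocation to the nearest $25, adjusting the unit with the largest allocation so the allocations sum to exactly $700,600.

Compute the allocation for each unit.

Unit 2C: $95,850 · Unit G1: $105,975 · Unit 1B: $164,025 · Unit 3B: $77,425 · Unit PH2: $257,325

Sum of assessed value: 2,371,925.
Pro-rata amounts: Unit 2C 324,500/2,371,925 × $700,600 = 95,848.18; Unit G1 358,790/2,371,925 × $700,600 = 105,976.48; Unit 1B 555,342/2,371,925 × $700,600 = 164,032.42; Unit 3B 262,165/2,371,925 × $700,600 = 77,436.17; Unit PH2 871,128/2,371,925 × $700,600 = 257,306.73.
At nearest $25: Unit 2C $95,850; Unit G1 $105,975; Unit 1B $164,025; Unit 3B $77,425; Unit PH2 $257,300. Sum = $700,575.
Difference $700,600 − $700,575 = +$25 applied to largest allocation (Unit PH2): Unit PH2 becomes $257,325.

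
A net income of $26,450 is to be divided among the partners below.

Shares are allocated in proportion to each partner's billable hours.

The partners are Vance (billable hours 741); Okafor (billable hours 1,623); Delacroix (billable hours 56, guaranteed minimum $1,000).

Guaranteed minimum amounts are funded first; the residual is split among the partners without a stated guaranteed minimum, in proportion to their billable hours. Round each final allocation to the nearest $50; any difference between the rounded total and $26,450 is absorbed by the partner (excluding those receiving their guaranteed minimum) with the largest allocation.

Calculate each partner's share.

Minimums first: Delacroix $1,000. Residual $25,450.
Residual split over remaining billable hours 2,364: Vance 7,977.35 → $8,000; Okafor 17,472.65 → $17,450.

Vance: $8,000; Okafor: $17,450; Delacroix: $1,000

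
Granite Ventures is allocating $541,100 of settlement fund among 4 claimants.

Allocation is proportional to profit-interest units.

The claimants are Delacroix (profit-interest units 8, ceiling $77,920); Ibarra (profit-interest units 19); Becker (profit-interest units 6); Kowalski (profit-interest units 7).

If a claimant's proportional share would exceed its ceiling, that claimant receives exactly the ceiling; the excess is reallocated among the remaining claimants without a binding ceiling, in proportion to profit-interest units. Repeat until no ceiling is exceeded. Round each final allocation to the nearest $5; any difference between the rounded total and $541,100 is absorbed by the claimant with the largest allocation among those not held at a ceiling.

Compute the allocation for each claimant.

Delacroix: $77,920; Ibarra: $275,015; Becker: $86,845; Kowalski: $101,320

Combined profit-interest units = 40.
Pro-rata shares before constraints: Delacroix 108,220.00; Ibarra 257,022.50; Becker 81,165.00; Kowalski 94,692.50.
Capped: Delacroix ($77,920); remaining pool $463,180 reallocated over remaining profit-interest units 32.
Shares after redistribution: Ibarra 275,013.12 → $275,015; Becker 86,846.25 → $86,845; Kowalski 101,320.62 → $101,320.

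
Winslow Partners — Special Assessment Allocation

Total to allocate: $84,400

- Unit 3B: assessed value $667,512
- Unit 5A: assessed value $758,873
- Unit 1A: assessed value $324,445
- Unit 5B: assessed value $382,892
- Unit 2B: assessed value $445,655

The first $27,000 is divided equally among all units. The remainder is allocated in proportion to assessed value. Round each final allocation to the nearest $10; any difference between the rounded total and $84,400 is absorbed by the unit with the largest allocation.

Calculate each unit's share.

Unit 3B: $20,250 | Unit 5A: $22,290 | Unit 1A: $12,620 | Unit 5B: $13,920 | Unit 2B: $15,320

$27,000 shared equally gives $5,400 per unit.
Remainder $57,400 by assessed value (total 2,579,377): Unit 3B 14,854.44 → $14,850; Unit 5A 16,887.53 → $16,890; Unit 1A 7,220.02 → $7,220; Unit 5B 8,520.66 → $8,520; Unit 2B 9,917.35 → $9,920.
Totals: Unit 3B $5,400 + $14,850 = $20,250; Unit 5A $5,400 + $16,890 = $22,290; Unit 1A $5,400 + $7,220 = $12,620; Unit 5B $5,400 + $8,520 = $13,920; Unit 2B $5,400 + $9,920 = $15,320.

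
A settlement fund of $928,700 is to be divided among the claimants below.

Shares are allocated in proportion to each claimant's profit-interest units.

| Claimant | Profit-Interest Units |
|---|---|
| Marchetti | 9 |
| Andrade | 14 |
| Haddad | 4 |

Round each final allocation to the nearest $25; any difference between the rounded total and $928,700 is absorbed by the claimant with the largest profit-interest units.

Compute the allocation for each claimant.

Marchetti: $309,575; Andrade: $481,550; Haddad: $137,575

Sum of profit-interest units: 9 + 14 + 4 = 27.
Raw shares: Marchetti 309,566.67; Andrade 481,548.15; Haddad 137,585.19.
At nearest $25: Marchetti $309,575; Andrade $481,550; Haddad $137,575. Sum = $928,700.
Rounded total matches; no reconciliation needed.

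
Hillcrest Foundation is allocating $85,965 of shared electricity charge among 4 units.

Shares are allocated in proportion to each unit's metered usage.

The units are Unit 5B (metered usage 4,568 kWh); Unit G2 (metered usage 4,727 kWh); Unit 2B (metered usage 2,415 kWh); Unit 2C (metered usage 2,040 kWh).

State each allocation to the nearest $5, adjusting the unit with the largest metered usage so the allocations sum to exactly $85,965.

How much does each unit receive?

Unit 5B: $28,560; Unit G2: $29,550; Unit 2B: $15,100; Unit 2C: $12,755

Combined metered usage = 13,750.
Pro-rata amounts: Unit 5B 4,568/13,750 × $85,965 = 28,559.14; Unit G2 4,727/13,750 × $85,965 = 29,553.20; Unit 2B 2,415/13,750 × $85,965 = 15,098.58; Unit 2C 2,040/13,750 × $85,965 = 12,754.08.
After rounding ($5): Unit 5B $28,560; Unit G2 $29,555; Unit 2B $15,100; Unit 2C $12,755. Sum = $85,970.
Difference $85,965 − $85,970 = −$5 applied to largest metered usage (Unit G2): Unit G2 becomes $29,550.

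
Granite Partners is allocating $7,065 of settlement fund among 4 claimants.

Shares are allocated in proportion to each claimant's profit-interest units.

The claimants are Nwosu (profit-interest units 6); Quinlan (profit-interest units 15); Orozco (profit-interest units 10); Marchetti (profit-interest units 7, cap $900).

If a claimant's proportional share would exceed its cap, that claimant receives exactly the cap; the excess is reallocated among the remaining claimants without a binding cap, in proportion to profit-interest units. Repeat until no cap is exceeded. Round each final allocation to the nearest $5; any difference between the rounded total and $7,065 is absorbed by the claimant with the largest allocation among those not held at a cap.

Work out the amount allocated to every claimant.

Profit-interest units total: 38.
Pro-rata shares before constraints: Nwosu 1,115.53; Quinlan 2,788.82; Orozco 1,859.21; Marchetti 1,301.45.
Cap binds for Marchetti ($900); balance $6,165 reallocated over remaining profit-interest units 31.
Shares after redistribution: Nwosu 1,193.23 → $1,195; Quinlan 2,983.06 → $2,985; Orozco 1,988.71 → $1,990.
Rounding difference −$5 applied to Quinlan → $2,980.

Nwosu: $1,195 | Quinlan: $2,980 | Orozco: $1,990 | Marchetti: $900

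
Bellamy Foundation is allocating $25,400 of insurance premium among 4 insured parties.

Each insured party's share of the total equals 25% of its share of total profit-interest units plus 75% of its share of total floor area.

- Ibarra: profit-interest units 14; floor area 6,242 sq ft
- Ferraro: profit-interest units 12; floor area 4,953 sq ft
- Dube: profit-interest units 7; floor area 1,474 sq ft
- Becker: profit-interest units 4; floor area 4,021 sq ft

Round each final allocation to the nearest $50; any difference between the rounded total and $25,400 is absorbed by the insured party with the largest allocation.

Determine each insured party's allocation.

Ibarra: $9,500 | Ferraro: $7,700 | Dube: $2,900 | Becker: $5,300

Totals — profit-interest units 37, floor area 16,690.
Combined weights (25% profit-interest units + 75% floor area): Ibarra 0.3751; Ferraro 0.3037; Dube 0.1135; Becker 0.2077.
Unrounded shares: Ibarra 9,527.33; Ferraro 7,712.82; Dube 2,883.78; Becker 5,276.06.
Rounded to nearest $50: Ibarra $9,550; Ferraro $7,700; Dube $2,900; Becker $5,300. Sum = $25,450.
Difference $25,400 − $25,450 = −$50 applied to largest allocation (Ibarra): Ibarra becomes $9,500.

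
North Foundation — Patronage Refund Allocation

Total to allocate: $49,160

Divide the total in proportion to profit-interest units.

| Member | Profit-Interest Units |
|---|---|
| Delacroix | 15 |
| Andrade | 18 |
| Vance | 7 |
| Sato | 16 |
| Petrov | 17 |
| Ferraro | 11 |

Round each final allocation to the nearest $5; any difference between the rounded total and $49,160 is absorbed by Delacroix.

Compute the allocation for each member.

Delacroix: $8,775 · Andrade: $10,535 · Vance: $4,095 · Sato: $9,365 · Petrov: $9,950 · Ferraro: $6,440

Sum of profit-interest units: 84.
Unrounded shares: Delacroix 15/84 × $49,160 = 8,778.57; Andrade 18/84 × $49,160 = 10,534.29; Vance 7/84 × $49,160 = 4,096.67; Sato 16/84 × $49,160 = 9,363.81; Petrov 17/84 × $49,160 = 9,949.05; Ferraro 11/84 × $49,160 = 6,437.62.
At nearest $5: Delacroix $8,780; Andrade $10,535; Vance $4,095; Sato $9,365; Petrov $9,950; Ferraro $6,440. Sum = $49,165.
Difference $49,160 − $49,165 = −$5 applied to Delacroix: Delacroix becomes $8,775.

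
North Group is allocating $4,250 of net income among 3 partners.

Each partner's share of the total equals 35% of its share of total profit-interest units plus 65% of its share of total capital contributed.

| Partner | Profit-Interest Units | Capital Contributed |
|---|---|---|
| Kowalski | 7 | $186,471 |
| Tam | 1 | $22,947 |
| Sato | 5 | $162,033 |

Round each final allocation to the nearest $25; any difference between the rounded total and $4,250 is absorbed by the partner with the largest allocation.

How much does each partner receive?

Kowalski: $2,200; Tam: $275; Sato: $1,775

Totals — profit-interest units 13, capital contributed 371,451.
Blended shares (35% profit-interest units + 65% capital contributed): Kowalski 0.5148; Tam 0.0671; Sato 0.4182.
Unrounded shares: Kowalski 2,187.76; Tam 285.08; Sato 1,777.16.
Rounded to nearest $25: Kowalski $2,200; Tam $275; Sato $1,775. Sum = $4,250.
Rounded total matches; no reconciliation needed.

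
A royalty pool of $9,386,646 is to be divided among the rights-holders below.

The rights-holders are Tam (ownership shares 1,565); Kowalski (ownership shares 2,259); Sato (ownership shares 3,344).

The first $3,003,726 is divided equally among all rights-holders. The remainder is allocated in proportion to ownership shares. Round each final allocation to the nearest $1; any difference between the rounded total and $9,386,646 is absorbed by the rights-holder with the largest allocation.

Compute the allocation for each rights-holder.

Equal tier: $3,003,726 ÷ 3 = $1,001,242 apiece.
Remainder $6,382,920 by ownership shares (total 7,168): Tam 1,393,592.33 → $1,393,592; Kowalski 2,011,581.51 → $2,011,582; Sato 2,977,746.16 → $2,977,746.
Totals: Tam $1,001,242 + $1,393,592 = $2,394,834; Kowalski $1,001,242 + $2,011,582 = $3,012,824; Sato $1,001,242 + $2,977,746 = $3,978,988.

Tam: $2,394,834 · Kowalski: $3,012,824 · Sato: $3,978,988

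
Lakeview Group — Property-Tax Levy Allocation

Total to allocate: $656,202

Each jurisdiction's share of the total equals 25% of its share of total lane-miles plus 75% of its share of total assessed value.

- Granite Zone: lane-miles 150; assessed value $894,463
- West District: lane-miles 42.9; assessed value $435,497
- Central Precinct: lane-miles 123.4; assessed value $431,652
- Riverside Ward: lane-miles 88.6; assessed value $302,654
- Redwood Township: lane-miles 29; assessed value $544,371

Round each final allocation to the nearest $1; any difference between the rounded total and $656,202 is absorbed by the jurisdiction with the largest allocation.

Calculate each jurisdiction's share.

Lane-miles total 433.9; assessed value total 2,608,637.
Composite weights (25% lane-miles + 75% assessed value): Granite Zone 0.3436; West District 0.1499; Central Precinct 0.1952; Riverside Ward 0.1381; Redwood Township 0.1732.
Proportional shares: Granite Zone 225,464.01; West District 98,381.66; Central Precinct 128,091.99; Riverside Ward 90,597.62; Redwood Township 113,666.72.
Rounded to nearest $1: Granite Zone $225,464; West District $98,382; Central Precinct $128,092; Riverside Ward $90,598; Redwood Township $113,667. Sum = $656,203.
Difference $656,202 − $656,203 = −$1 applied to largest allocation (Granite Zone): Granite Zone becomes $225,463.

Granite Zone: $225,463; West District: $98,382; Central Precinct: $128,092; Riverside Ward: $90,598; Redwood Township: $113,667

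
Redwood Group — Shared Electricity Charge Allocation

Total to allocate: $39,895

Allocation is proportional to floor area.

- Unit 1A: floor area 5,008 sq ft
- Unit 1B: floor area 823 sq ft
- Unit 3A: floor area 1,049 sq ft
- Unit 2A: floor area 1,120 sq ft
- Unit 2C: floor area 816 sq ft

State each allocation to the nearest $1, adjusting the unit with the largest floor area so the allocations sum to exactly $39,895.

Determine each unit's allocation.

Unit 1A: $22,663 | Unit 1B: $3,724 | Unit 3A: $4,747 | Unit 2A: $5,068 | Unit 2C: $3,693

Floor area total: 5,008 + 823 + 1,049 + 1,120 + 816 = 8,816.
Proportional shares: Unit 1A 22,662.68; Unit 1B 3,724.32; Unit 3A 4,747.03; Unit 2A 5,068.33; Unit 2C 3,692.64.
After rounding ($1): Unit 1A $22,663; Unit 1B $3,724; Unit 3A $4,747; Unit 2A $5,068; Unit 2C $3,693. Sum = $39,895.
No rounding difference to absorb.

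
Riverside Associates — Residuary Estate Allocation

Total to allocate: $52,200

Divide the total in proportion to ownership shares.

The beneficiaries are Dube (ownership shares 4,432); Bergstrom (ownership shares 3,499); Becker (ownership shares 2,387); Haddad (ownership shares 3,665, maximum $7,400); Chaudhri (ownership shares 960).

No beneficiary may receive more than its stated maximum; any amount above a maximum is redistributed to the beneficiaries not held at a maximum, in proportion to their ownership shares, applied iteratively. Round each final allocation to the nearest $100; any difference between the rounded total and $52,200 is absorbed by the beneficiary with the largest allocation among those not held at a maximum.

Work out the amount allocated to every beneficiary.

Dube: $17,600; Bergstrom: $13,900; Becker: $9,500; Haddad: $7,400; Chaudhri: $3,800

Ownership shares total: 14,943.
Unconstrained shares: Dube 15,482.19; Bergstrom 12,222.97; Becker 8,338.45; Haddad 12,802.85; Chaudhri 3,353.54.
Held at cap: Haddad ($7,400); residual $44,800 reallocated over remaining ownership shares 11,278.
Shares after redistribution: Dube 17,605.39 → $17,600; Bergstrom 13,899.20 → $13,900; Becker 9,481.96 → $9,500; Chaudhri 3,813.44 → $3,800.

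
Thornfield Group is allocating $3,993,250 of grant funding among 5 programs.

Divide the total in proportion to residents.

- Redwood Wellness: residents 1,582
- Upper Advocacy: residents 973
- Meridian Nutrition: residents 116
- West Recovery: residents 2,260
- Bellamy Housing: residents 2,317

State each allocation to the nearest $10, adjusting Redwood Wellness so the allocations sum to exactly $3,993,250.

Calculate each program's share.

Total residents = 7,248.
Proportional shares: Redwood Wellness 1,582/7,248 × $3,993,250 = 871,595.13; Upper Advocacy 973/7,248 × $3,993,250 = 536,069.57; Meridian Nutrition 116/7,248 × $3,993,250 = 63,909.63; West Recovery 2,260/7,248 × $3,993,250 = 1,245,135.90; Bellamy Housing 2,317/7,248 × $3,993,250 = 1,276,539.77.
Rounded to nearest $10: Redwood Wellness $871,600; Upper Advocacy $536,070; Meridian Nutrition $63,910; West Recovery $1,245,140; Bellamy Housing $1,276,540. Sum = $3,993,260.
Difference $3,993,250 − $3,993,260 = −$10 applied to Redwood Wellness: Redwood Wellness becomes $871,590.

Redwood Wellness: $871,590 · Upper Advocacy: $536,070 · Meridian Nutrition: $63,910 · West Recovery: $1,245,140 · Bellamy Housing: $1,276,540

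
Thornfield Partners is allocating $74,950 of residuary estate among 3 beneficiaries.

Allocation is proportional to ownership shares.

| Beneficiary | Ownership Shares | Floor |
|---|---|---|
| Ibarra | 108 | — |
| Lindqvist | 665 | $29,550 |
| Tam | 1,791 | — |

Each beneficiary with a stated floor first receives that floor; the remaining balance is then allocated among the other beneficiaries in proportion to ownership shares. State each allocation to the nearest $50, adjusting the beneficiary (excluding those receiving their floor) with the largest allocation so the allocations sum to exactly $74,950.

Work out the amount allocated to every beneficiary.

Guaranteed amounts: Lindqvist $29,550. Remaining pool $45,400.
Remaining pool split over remaining ownership shares 1,899: Ibarra 2,581.99 → $2,600; Tam 42,818.01 → $42,800.

Ibarra: $2,600 | Lindqvist: $29,550 | Tam: $42,800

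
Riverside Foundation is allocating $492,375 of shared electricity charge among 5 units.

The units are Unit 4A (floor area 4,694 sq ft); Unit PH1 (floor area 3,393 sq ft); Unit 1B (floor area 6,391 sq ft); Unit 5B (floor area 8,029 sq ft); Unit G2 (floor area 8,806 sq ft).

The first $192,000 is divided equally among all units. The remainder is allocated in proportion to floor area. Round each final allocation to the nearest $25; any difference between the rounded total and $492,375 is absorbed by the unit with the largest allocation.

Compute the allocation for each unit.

Equal tier: $192,000 ÷ 5 = $38,400 apiece.
Remainder $300,375 by floor area (total 31,313): Unit 4A 45,027.95 → $45,025; Unit PH1 32,547.90 → $32,550; Unit 1B 61,306.70 → $61,300; Unit 5B 77,019.48 → $77,025; Unit G2 84,472.97 → $84,475.
Totals: Unit 4A $38,400 + $45,025 = $83,425; Unit PH1 $38,400 + $32,550 = $70,950; Unit 1B $38,400 + $61,300 = $99,700; Unit 5B $38,400 + $77,025 = $115,425; Unit G2 $38,400 + $84,475 = $122,875.

Unit 4A: $83,425; Unit PH1: $70,950; Unit 1B: $99,700; Unit 5B: $115,425; Unit G2: $122,875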